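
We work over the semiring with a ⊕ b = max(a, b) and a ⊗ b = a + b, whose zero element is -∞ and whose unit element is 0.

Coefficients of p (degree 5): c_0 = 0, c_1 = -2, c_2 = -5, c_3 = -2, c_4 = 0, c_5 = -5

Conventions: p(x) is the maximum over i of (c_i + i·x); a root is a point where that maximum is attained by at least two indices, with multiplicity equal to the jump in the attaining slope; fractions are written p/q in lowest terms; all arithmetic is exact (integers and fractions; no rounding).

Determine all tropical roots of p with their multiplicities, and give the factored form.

hull edge (i=0, c=0) to (i=4, c=0): slope 0, span 4
hull edge (i=4, c=0) to (i=5, c=-5): slope -5, span 1
Factored form: p(x) = -5 ⊗ (x ⊕ 0) ⊗ (x ⊕ 0) ⊗ (x ⊕ 0) ⊗ (x ⊕ 0) ⊗ (x ⊕ 5)
Answer: roots = 0 (mult 4), 5 (mult 1)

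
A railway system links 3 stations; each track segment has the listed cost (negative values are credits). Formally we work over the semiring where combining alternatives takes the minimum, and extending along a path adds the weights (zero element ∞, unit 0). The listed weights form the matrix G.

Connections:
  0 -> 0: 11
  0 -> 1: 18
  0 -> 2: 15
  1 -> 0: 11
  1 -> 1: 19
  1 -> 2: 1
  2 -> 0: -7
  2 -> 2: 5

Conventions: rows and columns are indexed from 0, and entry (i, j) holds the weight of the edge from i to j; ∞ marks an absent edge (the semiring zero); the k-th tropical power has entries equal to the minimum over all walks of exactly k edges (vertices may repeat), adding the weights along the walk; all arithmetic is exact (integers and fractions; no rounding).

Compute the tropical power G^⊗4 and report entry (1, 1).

G^⊗2:
  [8, 29, 19]
  [-6, 29, 6]
  [-2, 11, 8]
G^⊗3:
  [12, 26, 23]
  [-1, 12, 9]
  [1, 16, 12]
G^⊗4:
  [16, 30, 27]
  [2, 17, 13]
  [5, 19, 16]
Key observation: the optimum is the walk 1->2->2->0->1, with weight 1 + 5 + (-7) + 18 = 17.
Optimal value attained by: walk 1->2->2->0->1.
Answer: (G^⊗4)[1][1] = 17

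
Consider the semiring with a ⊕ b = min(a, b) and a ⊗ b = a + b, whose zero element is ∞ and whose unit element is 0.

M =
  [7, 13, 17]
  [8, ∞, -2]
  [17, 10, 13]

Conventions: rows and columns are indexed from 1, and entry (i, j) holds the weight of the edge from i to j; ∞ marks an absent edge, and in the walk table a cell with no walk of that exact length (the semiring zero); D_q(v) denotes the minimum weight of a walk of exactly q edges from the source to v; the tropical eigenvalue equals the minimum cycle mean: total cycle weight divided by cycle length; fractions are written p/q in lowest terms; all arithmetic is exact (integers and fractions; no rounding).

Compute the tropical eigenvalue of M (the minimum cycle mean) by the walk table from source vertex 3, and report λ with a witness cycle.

q=0: [∞, ∞, 0]
q=1: [17, 10, 13]
q=2: [18, 23, 8]
q=3: [25, 18, 21]
Optimal cycle mean attained by: cycle 2->3->2, total (-2) + 10, length 2.
Answer: λ = 4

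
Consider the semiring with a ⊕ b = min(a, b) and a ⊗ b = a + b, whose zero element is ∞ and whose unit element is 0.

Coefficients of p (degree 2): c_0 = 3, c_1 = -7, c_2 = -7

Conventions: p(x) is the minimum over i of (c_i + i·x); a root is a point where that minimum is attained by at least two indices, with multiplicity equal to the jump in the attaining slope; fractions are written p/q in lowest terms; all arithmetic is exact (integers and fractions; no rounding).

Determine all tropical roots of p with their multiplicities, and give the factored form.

hull edge (i=0, c=3) to (i=1, c=-7): slope -10, span 1
hull edge (i=1, c=-7) to (i=2, c=-7): slope 0, span 1
Factored form: p(x) = -7 ⊗ (x ⊕ 0) ⊗ (x ⊕ 10)
Answer: roots = 0 (mult 1), 10 (mult 1)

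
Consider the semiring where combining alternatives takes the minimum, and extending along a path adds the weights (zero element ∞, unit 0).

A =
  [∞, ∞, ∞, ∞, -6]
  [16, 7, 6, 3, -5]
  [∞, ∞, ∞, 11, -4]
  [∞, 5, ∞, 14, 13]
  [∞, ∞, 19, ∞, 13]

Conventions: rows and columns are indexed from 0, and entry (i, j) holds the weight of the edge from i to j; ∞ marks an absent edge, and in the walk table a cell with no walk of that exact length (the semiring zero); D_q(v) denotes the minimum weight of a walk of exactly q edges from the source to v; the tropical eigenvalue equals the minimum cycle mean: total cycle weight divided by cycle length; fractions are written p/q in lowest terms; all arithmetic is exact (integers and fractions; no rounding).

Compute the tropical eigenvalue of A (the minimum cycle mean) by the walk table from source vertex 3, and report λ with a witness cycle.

q=0: [∞, ∞, ∞, 0, ∞]
q=1: [∞, 5, ∞, 14, 13]
q=2: [21, 12, 11, 8, 0]
q=3: [28, 13, 18, 15, 7]
q=4: [29, 20, 19, 16, 8]
q=5: [36, 21, 26, 23, 15]
Optimal cycle mean attained by: cycle 1->3->1, total 3 + 5, length 2.
Answer: λ = 4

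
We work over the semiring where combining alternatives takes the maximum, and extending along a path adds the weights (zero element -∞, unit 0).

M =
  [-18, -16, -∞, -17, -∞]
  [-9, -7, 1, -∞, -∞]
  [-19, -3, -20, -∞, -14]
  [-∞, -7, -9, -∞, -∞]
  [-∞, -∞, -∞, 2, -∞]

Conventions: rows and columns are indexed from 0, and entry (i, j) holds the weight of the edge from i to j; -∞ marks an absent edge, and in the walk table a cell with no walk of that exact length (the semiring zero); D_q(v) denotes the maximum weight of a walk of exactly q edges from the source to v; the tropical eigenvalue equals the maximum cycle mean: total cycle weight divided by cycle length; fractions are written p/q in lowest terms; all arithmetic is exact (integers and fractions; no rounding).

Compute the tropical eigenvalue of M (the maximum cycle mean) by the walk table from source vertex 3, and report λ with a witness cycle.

q=0: [-∞, -∞, -∞, 0, -∞]
q=1: [-∞, -7, -9, -∞, -∞]
q=2: [-16, -12, -6, -∞, -23]
q=3: [-21, -9, -11, -21, -20]
q=4: [-18, -14, -8, -18, -25]
q=5: [-23, -11, -13, -23, -22]
Optimal cycle mean attained by: cycle 1->2->1, total 1 + (-3), length 2.
Answer: λ = -1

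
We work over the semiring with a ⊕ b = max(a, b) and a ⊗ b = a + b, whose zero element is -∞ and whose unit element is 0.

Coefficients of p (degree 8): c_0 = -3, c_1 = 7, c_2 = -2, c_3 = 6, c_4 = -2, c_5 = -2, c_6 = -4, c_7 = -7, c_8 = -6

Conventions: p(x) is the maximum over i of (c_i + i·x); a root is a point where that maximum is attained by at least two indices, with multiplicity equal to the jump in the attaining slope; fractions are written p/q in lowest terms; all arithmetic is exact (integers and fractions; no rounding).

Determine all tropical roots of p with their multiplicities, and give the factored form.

hull edge (i=0, c=-3) to (i=1, c=7): slope 10, span 1
hull edge (i=1, c=7) to (i=3, c=6): slope -1/2, span 2
hull edge (i=3, c=6) to (i=8, c=-6): slope -12/5, span 5
Factored form: p(x) = -6 ⊗ (x ⊕ (-10)) ⊗ (x ⊕ 1/2) ⊗ (x ⊕ 1/2) ⊗ (x ⊕ 12/5) ⊗ (x ⊕ 12/5) ⊗ (x ⊕ 12/5) ⊗ (x ⊕ 12/5) ⊗ (x ⊕ 12/5)
Answer: roots = -10 (mult 1), 1/2 (mult 2), 12/5 (mult 5)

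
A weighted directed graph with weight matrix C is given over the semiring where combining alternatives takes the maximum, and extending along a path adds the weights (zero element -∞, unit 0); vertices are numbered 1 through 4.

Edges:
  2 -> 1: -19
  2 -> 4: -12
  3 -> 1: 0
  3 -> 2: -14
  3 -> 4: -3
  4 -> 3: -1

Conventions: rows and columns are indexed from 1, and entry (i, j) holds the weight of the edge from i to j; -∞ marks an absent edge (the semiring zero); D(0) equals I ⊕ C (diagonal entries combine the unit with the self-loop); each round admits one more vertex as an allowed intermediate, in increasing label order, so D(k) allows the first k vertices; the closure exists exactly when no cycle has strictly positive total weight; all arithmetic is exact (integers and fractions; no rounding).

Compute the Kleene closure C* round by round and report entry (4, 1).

D(0):
  [0, -∞, -∞, -∞]
  [-19, 0, -∞, -12]
  [0, -14, 0, -3]
  [-∞, -∞, -1, 0]
D(1):
  [0, -∞, -∞, -∞]
  [-19, 0, -∞, -12]
  [0, -14, 0, -3]
  [-∞, -∞, -1, 0]
D(2):
  [0, -∞, -∞, -∞]
  [-19, 0, -∞, -12]
  [0, -14, 0, -3]
  [-∞, -∞, -1, 0]
D(3):
  [0, -∞, -∞, -∞]
  [-19, 0, -∞, -12]
  [0, -14, 0, -3]
  [-1, -15, -1, 0]
D(4):
  [0, -∞, -∞, -∞]
  [-13, 0, -13, -12]
  [0, -14, 0, -3]
  [-1, -15, -1, 0]
Answer: C*[4][1] = -1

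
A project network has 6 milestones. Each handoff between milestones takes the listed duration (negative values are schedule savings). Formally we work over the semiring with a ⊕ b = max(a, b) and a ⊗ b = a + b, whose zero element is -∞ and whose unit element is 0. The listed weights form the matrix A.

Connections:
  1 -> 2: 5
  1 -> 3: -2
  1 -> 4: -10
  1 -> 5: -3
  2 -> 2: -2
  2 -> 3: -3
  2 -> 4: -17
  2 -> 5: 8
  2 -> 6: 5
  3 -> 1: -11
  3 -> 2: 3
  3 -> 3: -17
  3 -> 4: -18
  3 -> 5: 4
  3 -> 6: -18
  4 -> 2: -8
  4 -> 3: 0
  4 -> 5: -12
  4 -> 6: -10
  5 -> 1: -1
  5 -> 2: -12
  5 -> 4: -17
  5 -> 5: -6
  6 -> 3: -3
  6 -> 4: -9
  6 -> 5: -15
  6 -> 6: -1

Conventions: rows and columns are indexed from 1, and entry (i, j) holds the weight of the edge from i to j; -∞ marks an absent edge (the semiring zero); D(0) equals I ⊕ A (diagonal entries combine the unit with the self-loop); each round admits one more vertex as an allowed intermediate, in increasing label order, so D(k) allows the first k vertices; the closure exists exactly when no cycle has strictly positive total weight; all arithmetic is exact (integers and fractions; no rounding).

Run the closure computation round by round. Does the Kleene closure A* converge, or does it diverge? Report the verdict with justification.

D(0):
  [0, 5, -2, -10, -3, -∞]
  [-∞, 0, -3, -17, 8, 5]
  [-11, 3, 0, -18, 4, -18]
  [-∞, -8, 0, 0, -12, -10]
  [-1, -12, -∞, -17, 0, -∞]
  [-∞, -∞, -3, -9, -15, 0]
D(1):
  [0, 5, -2, -10, -3, -∞]
  [-∞, 0, -3, -17, 8, 5]
  [-11, 3, 0, -18, 4, -18]
  [-∞, -8, 0, 0, -12, -10]
  [-1, 4, -3, -11, 0, -∞]
  [-∞, -∞, -3, -9, -15, 0]
Detection: at round 2, diagonal entry (5, 5) turns strictly positive.
Key observation: the cycle 5->1->2->5 has total weight (-1) + 5 + 8, which is strictly positive.
Answer: DIVERGES — positive cycle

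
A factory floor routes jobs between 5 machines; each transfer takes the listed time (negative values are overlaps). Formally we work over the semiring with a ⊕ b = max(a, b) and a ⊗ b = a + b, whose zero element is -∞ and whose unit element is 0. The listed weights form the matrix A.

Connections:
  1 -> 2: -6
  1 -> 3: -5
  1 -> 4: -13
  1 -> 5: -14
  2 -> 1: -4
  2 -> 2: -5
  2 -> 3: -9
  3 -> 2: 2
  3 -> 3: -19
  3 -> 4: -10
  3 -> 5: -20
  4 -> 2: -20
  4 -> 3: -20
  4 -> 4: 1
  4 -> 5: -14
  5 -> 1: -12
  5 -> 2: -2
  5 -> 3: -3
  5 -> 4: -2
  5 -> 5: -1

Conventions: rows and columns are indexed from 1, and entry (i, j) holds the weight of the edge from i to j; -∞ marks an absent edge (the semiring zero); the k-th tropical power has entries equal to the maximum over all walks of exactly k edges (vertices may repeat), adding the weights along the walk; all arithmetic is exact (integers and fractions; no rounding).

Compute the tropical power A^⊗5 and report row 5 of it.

A^⊗2:
  [-10, -3, -15, -12, -15]
  [-9, -7, -9, -17, -18]
  [-2, -3, -7, -9, -21]
  [-24, -16, -17, 2, -13]
  [-6, -1, -4, -1, -2]
A^⊗3:
  [-7, -8, -12, -11, -16]
  [-11, -7, -14, -16, -19]
  [-7, -5, -7, -8, -16]
  [-20, -15, -16, 3, -12]
  [-5, -2, -5, 0, -3]
A^⊗4:
  [-12, -10, -12, -10, -17]
  [-11, -12, -16, -15, -20]
  [-9, -5, -12, -7, -17]
  [-19, -14, -15, 4, -11]
  [-6, -3, -6, 1, -4]
A^⊗5:
  [-14, -10, -17, -9, -18]
  [-16, -14, -16, -14, -21]
  [-9, -10, -14, -6, -18]
  [-18, -13, -14, 5, -10]
  [-7, -4, -7, 2, -5]
Answer: row 5 of A^⊗5 = [-7, -4, -7, 2, -5]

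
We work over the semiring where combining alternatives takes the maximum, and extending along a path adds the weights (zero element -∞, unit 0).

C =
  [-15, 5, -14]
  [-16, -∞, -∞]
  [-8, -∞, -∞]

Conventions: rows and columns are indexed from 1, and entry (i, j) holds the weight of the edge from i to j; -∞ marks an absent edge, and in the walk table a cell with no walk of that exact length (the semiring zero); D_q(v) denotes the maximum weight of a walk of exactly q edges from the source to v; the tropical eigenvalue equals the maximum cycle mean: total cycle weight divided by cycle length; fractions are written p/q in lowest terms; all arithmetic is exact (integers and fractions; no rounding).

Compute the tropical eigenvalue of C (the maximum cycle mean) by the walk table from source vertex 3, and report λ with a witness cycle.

q=0: [-∞, -∞, 0]
q=1: [-8, -∞, -∞]
q=2: [-23, -3, -22]
q=3: [-19, -18, -37]
Optimal cycle mean attained by: cycle 1->2->1, total 5 + (-16), length 2.
Answer: λ = -11/2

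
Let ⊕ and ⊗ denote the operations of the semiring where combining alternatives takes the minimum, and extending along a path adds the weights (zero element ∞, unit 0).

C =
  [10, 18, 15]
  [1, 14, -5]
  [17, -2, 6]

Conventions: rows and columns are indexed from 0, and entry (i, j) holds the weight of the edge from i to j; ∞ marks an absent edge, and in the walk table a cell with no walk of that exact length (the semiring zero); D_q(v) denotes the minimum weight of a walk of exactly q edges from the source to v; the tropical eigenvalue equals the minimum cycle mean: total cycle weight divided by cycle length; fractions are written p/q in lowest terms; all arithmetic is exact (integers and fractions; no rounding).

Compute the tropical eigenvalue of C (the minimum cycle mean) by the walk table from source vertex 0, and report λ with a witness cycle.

q=0: [0, ∞, ∞]
q=1: [10, 18, 15]
q=2: [19, 13, 13]
q=3: [14, 11, 8]
Optimal cycle mean attained by: cycle 1->2->1, total (-5) + (-2), length 2.
Answer: λ = -7/2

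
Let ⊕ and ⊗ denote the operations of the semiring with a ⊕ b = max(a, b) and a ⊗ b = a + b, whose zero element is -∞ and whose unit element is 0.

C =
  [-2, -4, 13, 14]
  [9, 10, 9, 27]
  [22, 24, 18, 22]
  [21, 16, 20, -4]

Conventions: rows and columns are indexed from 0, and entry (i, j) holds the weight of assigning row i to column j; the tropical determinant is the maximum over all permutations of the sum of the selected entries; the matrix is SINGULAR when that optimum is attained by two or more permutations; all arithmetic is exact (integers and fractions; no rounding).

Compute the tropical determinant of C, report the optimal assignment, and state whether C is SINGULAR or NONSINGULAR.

σ = (0, 1, 2, 3): (-2) + 10 + 18 + (-4) = 22
σ = (0, 1, 3, 2): (-2) + 10 + 22 + 20 = 50
σ = (0, 2, 1, 3): (-2) + 9 + 24 + (-4) = 27
σ = (0, 2, 3, 1): (-2) + 9 + 22 + 16 = 45
σ = (0, 3, 1, 2): (-2) + 27 + 24 + 20 = 69
σ = (0, 3, 2, 1): (-2) + 27 + 18 + 16 = 59
σ = (1, 0, 2, 3): (-4) + 9 + 18 + (-4) = 19
σ = (1, 0, 3, 2): (-4) + 9 + 22 + 20 = 47
σ = (1, 2, 0, 3): (-4) + 9 + 22 + (-4) = 23
σ = (1, 2, 3, 0): (-4) + 9 + 22 + 21 = 48
σ = (1, 3, 0, 2): (-4) + 27 + 22 + 20 = 65
σ = (1, 3, 2, 0): (-4) + 27 + 18 + 21 = 62
σ = (2, 0, 1, 3): 13 + 9 + 24 + (-4) = 42
σ = (2, 0, 3, 1): 13 + 9 + 22 + 16 = 60
σ = (2, 1, 0, 3): 13 + 10 + 22 + (-4) = 41
σ = (2, 1, 3, 0): 13 + 10 + 22 + 21 = 66
σ = (2, 3, 0, 1): 13 + 27 + 22 + 16 = 78
σ = (2, 3, 1, 0): 13 + 27 + 24 + 21 = 85
σ = (3, 0, 1, 2): 14 + 9 + 24 + 20 = 67
σ = (3, 0, 2, 1): 14 + 9 + 18 + 16 = 57
σ = (3, 1, 0, 2): 14 + 10 + 22 + 20 = 66
σ = (3, 1, 2, 0): 14 + 10 + 18 + 21 = 63
σ = (3, 2, 0, 1): 14 + 9 + 22 + 16 = 61
σ = (3, 2, 1, 0): 14 + 9 + 24 + 21 = 68
Optimal value attained by: σ = (2, 3, 1, 0).
Answer: det⊕(C) = 85; verdict: NONSINGULAR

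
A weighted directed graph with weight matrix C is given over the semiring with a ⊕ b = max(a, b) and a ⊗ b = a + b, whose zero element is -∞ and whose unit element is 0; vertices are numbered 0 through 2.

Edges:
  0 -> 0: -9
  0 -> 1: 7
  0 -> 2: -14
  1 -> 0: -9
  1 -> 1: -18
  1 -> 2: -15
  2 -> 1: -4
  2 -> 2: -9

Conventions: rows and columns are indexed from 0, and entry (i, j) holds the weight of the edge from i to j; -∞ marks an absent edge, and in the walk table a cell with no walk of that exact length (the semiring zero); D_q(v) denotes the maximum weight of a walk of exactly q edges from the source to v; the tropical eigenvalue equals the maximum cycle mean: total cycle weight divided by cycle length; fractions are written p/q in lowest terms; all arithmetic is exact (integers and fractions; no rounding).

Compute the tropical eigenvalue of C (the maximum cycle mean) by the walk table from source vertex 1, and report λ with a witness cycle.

q=0: [-∞, 0, -∞]
q=1: [-9, -18, -15]
q=2: [-18, -2, -23]
q=3: [-11, -11, -17]
Optimal cycle mean attained by: cycle 0->1->0, total 7 + (-9), length 2.
Answer: λ = -1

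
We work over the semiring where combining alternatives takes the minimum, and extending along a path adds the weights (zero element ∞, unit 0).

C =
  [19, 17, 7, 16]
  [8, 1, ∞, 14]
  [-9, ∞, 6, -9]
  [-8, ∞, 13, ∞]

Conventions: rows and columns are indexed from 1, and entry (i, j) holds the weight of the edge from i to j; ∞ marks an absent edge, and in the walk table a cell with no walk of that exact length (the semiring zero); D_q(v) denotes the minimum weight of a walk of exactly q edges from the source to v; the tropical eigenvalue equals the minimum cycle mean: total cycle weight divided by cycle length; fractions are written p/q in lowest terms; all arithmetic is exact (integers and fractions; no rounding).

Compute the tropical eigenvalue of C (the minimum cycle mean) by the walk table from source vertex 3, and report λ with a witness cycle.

q=0: [∞, ∞, 0, ∞]
q=1: [-9, ∞, 6, -9]
q=2: [-17, 8, -2, -3]
q=3: [-11, 0, -10, -11]
q=4: [-19, 1, -4, -19]
Optimal cycle mean attained by: cycle 1->3->4->1, total 7 + (-9) + (-8), length 3.
Answer: λ = -10/3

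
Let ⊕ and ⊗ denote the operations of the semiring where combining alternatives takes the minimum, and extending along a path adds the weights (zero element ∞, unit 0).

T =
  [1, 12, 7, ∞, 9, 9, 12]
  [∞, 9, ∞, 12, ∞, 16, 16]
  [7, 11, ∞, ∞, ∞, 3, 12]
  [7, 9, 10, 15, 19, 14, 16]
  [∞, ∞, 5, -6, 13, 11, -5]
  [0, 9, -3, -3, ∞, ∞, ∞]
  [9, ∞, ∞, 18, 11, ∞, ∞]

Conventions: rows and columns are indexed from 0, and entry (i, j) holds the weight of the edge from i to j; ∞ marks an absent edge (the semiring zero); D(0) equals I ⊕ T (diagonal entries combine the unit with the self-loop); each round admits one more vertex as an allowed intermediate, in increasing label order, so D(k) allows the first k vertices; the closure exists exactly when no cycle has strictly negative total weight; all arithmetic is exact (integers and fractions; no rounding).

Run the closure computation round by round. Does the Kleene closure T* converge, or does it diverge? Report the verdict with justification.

D(0):
  [0, 12, 7, ∞, 9, 9, 12]
  [∞, 0, ∞, 12, ∞, 16, 16]
  [7, 11, 0, ∞, ∞, 3, 12]
  [7, 9, 10, 0, 19, 14, 16]
  [∞, ∞, 5, -6, 0, 11, -5]
  [0, 9, -3, -3, ∞, 0, ∞]
  [9, ∞, ∞, 18, 11, ∞, 0]
D(1):
  [0, 12, 7, ∞, 9, 9, 12]
  [∞, 0, ∞, 12, ∞, 16, 16]
  [7, 11, 0, ∞, 16, 3, 12]
  [7, 9, 10, 0, 16, 14, 16]
  [∞, ∞, 5, -6, 0, 11, -5]
  [0, 9, -3, -3, 9, 0, 12]
  [9, 21, 16, 18, 11, 18, 0]
D(2):
  [0, 12, 7, 24, 9, 9, 12]
  [∞, 0, ∞, 12, ∞, 16, 16]
  [7, 11, 0, 23, 16, 3, 12]
  [7, 9, 10, 0, 16, 14, 16]
  [∞, ∞, 5, -6, 0, 11, -5]
  [0, 9, -3, -3, 9, 0, 12]
  [9, 21, 16, 18, 11, 18, 0]
D(3):
  [0, 12, 7, 24, 9, 9, 12]
  [∞, 0, ∞, 12, ∞, 16, 16]
  [7, 11, 0, 23, 16, 3, 12]
  [7, 9, 10, 0, 16, 13, 16]
  [12, 16, 5, -6, 0, 8, -5]
  [0, 8, -3, -3, 9, 0, 9]
  [9, 21, 16, 18, 11, 18, 0]
D(4):
  [0, 12, 7, 24, 9, 9, 12]
  [19, 0, 22, 12, 28, 16, 16]
  [7, 11, 0, 23, 16, 3, 12]
  [7, 9, 10, 0, 16, 13, 16]
  [1, 3, 4, -6, 0, 7, -5]
  [0, 6, -3, -3, 9, 0, 9]
  [9, 21, 16, 18, 11, 18, 0]
D(5):
  [0, 12, 7, 3, 9, 9, 4]
  [19, 0, 22, 12, 28, 16, 16]
  [7, 11, 0, 10, 16, 3, 11]
  [7, 9, 10, 0, 16, 13, 11]
  [1, 3, 4, -6, 0, 7, -5]
  [0, 6, -3, -3, 9, 0, 4]
  [9, 14, 15, 5, 11, 18, 0]
D(6):
  [0, 12, 6, 3, 9, 9, 4]
  [16, 0, 13, 12, 25, 16, 16]
  [3, 9, 0, 0, 12, 3, 7]
  [7, 9, 10, 0, 16, 13, 11]
  [1, 3, 4, -6, 0, 7, -5]
  [0, 6, -3, -3, 9, 0, 4]
  [9, 14, 15, 5, 11, 18, 0]
D(7):
  [0, 12, 6, 3, 9, 9, 4]
  [16, 0, 13, 12, 25, 16, 16]
  [3, 9, 0, 0, 12, 3, 7]
  [7, 9, 10, 0, 16, 13, 11]
  [1, 3, 4, -6, 0, 7, -5]
  [0, 6, -3, -3, 9, 0, 4]
  [9, 14, 15, 5, 11, 18, 0]
Key observation: every diagonal entry stays at the unit through all rounds, so no improving cycle exists.
Answer: CONVERGES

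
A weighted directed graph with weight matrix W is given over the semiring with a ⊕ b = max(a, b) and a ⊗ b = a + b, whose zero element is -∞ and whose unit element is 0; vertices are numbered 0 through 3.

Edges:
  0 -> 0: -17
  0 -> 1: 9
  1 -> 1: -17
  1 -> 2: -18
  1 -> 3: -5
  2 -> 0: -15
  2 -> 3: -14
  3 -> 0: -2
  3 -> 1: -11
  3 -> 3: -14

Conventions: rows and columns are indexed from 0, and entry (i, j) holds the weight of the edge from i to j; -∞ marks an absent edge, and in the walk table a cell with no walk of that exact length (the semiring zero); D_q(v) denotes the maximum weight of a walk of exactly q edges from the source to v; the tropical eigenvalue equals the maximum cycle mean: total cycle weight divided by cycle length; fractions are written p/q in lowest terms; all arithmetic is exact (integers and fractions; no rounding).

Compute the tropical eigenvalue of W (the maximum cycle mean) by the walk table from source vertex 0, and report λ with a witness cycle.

q=0: [0, -∞, -∞, -∞]
q=1: [-17, 9, -∞, -∞]
q=2: [-34, -8, -9, 4]
q=3: [2, -7, -26, -10]
q=4: [-12, 11, -25, -12]
Optimal cycle mean attained by: cycle 0->1->3->0, total 9 + (-5) + (-2), length 3.
Answer: λ = 2/3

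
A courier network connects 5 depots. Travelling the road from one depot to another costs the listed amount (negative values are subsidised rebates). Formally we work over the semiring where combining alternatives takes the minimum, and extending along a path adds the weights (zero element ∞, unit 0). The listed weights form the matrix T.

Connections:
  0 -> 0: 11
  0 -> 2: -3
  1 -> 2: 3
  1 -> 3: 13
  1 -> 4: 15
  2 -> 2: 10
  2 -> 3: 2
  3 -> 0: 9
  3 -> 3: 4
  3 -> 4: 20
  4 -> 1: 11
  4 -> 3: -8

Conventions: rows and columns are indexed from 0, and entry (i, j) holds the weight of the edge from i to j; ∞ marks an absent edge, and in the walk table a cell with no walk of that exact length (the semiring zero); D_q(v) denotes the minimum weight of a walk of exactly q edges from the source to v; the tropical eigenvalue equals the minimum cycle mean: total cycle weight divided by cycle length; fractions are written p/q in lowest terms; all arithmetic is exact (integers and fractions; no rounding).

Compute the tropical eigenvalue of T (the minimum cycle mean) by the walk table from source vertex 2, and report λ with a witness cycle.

q=0: [∞, ∞, 0, ∞, ∞]
q=1: [∞, ∞, 10, 2, ∞]
q=2: [11, ∞, 20, 6, 22]
q=3: [15, 33, 8, 10, 26]
q=4: [19, 37, 12, 10, 30]
q=5: [19, 41, 16, 14, 30]
Optimal cycle mean attained by: cycle 0->2->3->0, total (-3) + 2 + 9, length 3.
Answer: λ = 8/3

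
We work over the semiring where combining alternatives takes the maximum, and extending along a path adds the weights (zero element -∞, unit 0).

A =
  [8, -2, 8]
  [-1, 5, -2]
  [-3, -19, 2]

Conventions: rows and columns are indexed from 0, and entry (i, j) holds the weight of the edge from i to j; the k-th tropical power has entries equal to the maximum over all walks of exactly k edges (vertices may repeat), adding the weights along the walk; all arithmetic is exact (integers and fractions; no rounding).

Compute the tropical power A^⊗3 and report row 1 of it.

A^⊗2:
  [16, 6, 16]
  [7, 10, 7]
  [5, -5, 5]
A^⊗3:
  [24, 14, 24]
  [15, 15, 15]
  [13, 3, 13]
Answer: row 1 of A^⊗3 = [15, 15, 15]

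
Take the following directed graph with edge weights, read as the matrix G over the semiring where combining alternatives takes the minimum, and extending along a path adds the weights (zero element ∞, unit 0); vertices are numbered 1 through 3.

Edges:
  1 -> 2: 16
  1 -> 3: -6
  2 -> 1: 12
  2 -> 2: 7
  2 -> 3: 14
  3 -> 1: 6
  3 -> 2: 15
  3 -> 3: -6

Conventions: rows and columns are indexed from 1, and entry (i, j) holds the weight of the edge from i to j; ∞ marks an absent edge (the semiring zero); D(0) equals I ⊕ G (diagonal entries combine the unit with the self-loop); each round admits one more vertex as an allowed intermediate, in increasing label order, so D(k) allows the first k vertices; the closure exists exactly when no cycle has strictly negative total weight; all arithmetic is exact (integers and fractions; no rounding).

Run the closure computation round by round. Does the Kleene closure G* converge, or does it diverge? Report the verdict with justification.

Detection: at round 0, diagonal entry (3, 3) turns strictly negative.
Key observation: the cycle 3->3 has total weight (-6), which is strictly negative.
Answer: DIVERGES — negative cycle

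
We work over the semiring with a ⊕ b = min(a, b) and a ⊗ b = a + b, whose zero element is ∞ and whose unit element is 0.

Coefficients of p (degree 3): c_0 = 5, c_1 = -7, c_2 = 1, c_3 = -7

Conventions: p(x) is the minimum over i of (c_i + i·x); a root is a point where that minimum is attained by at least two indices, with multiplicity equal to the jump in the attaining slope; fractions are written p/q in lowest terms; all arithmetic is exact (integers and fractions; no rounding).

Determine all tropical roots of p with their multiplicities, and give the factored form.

hull edge (i=0, c=5) to (i=1, c=-7): slope -12, span 1
hull edge (i=1, c=-7) to (i=3, c=-7): slope 0, span 2
Factored form: p(x) = -7 ⊗ (x ⊕ 0) ⊗ (x ⊕ 0) ⊗ (x ⊕ 12)
Answer: roots = 0 (mult 2), 12 (mult 1)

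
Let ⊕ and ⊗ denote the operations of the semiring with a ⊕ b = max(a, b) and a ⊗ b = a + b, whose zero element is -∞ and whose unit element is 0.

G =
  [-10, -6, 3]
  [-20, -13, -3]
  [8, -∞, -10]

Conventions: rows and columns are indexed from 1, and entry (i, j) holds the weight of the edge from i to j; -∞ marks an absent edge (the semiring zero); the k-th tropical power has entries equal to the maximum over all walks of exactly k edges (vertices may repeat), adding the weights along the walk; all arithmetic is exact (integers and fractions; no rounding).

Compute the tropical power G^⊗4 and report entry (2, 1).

G^⊗2:
  [11, -16, -7]
  [5, -26, -13]
  [-2, 2, 11]
G^⊗3:
  [1, 5, 14]
  [-5, -1, 8]
  [19, -8, 1]
G^⊗4:
  [22, -5, 4]
  [16, -11, -2]
  [9, 13, 22]
Key observation: the optimum is the walk 2->3->1->3->1, with weight (-3) + 8 + 3 + 8 = 16.
Optimal value attained by: walk 2->3->1->3->1.
Answer: (G^⊗4)[2][1] = 16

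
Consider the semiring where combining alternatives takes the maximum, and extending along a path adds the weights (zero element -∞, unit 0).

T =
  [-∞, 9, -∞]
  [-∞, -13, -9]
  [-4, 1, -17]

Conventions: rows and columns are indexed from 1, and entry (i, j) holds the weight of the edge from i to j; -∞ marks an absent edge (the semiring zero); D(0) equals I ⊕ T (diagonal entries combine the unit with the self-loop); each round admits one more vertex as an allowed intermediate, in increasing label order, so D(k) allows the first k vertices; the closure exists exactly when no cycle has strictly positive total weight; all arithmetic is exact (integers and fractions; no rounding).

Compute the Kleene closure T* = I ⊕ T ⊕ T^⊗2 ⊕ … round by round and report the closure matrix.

D(0):
  [0, 9, -∞]
  [-∞, 0, -9]
  [-4, 1, 0]
D(1):
  [0, 9, -∞]
  [-∞, 0, -9]
  [-4, 5, 0]
D(2):
  [0, 9, 0]
  [-∞, 0, -9]
  [-4, 5, 0]
D(3):
  [0, 9, 0]
  [-13, 0, -9]
  [-4, 5, 0]
Answer: T* = [[0, 9, 0], [-13, 0, -9], [-4, 5, 0]]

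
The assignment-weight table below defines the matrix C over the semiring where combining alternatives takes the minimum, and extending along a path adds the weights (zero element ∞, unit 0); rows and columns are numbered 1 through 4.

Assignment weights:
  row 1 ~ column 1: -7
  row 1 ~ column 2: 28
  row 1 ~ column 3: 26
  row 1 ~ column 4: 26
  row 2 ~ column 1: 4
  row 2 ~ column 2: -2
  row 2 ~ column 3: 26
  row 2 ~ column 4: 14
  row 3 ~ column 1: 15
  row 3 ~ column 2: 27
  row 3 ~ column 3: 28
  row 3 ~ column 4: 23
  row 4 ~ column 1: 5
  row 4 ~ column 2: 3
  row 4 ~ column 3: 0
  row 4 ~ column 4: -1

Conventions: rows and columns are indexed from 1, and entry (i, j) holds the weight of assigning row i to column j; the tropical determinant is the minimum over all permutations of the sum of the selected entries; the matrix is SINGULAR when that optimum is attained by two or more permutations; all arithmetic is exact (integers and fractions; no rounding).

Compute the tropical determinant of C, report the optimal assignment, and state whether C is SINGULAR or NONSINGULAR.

σ = (1, 2, 3, 4): (-7) + (-2) + 28 + (-1) = 18
σ = (1, 2, 4, 3): (-7) + (-2) + 23 + 0 = 14
σ = (1, 3, 2, 4): (-7) + 26 + 27 + (-1) = 45
σ = (1, 3, 4, 2): (-7) + 26 + 23 + 3 = 45
σ = (1, 4, 2, 3): (-7) + 14 + 27 + 0 = 34
σ = (1, 4, 3, 2): (-7) + 14 + 28 + 3 = 38
σ = (2, 1, 3, 4): 28 + 4 + 28 + (-1) = 59
σ = (2, 1, 4, 3): 28 + 4 + 23 + 0 = 55
σ = (2, 3, 1, 4): 28 + 26 + 15 + (-1) = 68
σ = (2, 3, 4, 1): 28 + 26 + 23 + 5 = 82
σ = (2, 4, 1, 3): 28 + 14 + 15 + 0 = 57
σ = (2, 4, 3, 1): 28 + 14 + 28 + 5 = 75
σ = (3, 1, 2, 4): 26 + 4 + 27 + (-1) = 56
σ = (3, 1, 4, 2): 26 + 4 + 23 + 3 = 56
σ = (3, 2, 1, 4): 26 + (-2) + 15 + (-1) = 38
σ = (3, 2, 4, 1): 26 + (-2) + 23 + 5 = 52
σ = (3, 4, 1, 2): 26 + 14 + 15 + 3 = 58
σ = (3, 4, 2, 1): 26 + 14 + 27 + 5 = 72
σ = (4, 1, 2, 3): 26 + 4 + 27 + 0 = 57
σ = (4, 1, 3, 2): 26 + 4 + 28 + 3 = 61
σ = (4, 2, 1, 3): 26 + (-2) + 15 + 0 = 39
σ = (4, 2, 3, 1): 26 + (-2) + 28 + 5 = 57
σ = (4, 3, 1, 2): 26 + 26 + 15 + 3 = 70
σ = (4, 3, 2, 1): 26 + 26 + 27 + 5 = 84
Optimal value attained by: σ = (1, 2, 4, 3).
Answer: det⊕(C) = 14; verdict: NONSINGULAR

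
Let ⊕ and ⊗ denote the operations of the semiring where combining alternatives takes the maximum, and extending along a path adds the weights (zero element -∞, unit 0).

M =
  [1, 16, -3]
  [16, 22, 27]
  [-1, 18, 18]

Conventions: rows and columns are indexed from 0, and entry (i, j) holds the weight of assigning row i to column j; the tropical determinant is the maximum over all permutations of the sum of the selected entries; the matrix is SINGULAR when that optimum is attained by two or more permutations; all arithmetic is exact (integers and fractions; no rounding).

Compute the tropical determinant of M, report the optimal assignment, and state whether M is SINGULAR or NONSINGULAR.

σ = (0, 1, 2): 1 + 22 + 18 = 41
σ = (0, 2, 1): 1 + 27 + 18 = 46
σ = (1, 0, 2): 16 + 16 + 18 = 50
σ = (1, 2, 0): 16 + 27 + (-1) = 42
σ = (2, 0, 1): (-3) + 16 + 18 = 31
σ = (2, 1, 0): (-3) + 22 + (-1) = 18
Optimal value attained by: σ = (1, 0, 2).
Answer: det⊕(M) = 50; verdict: NONSINGULAR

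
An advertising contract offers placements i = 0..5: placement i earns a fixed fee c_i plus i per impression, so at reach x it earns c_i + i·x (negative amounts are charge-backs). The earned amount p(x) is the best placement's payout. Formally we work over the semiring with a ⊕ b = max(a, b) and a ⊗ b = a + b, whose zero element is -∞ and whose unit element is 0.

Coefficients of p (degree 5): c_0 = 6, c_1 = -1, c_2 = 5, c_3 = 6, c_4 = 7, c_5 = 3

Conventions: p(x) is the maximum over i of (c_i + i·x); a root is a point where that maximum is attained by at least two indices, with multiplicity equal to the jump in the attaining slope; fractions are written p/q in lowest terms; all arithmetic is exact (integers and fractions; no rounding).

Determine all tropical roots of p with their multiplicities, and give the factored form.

hull edge (i=0, c=6) to (i=4, c=7): slope 1/4, span 4
hull edge (i=4, c=7) to (i=5, c=3): slope -4, span 1
Factored form: p(x) = 3 ⊗ (x ⊕ (-1/4)) ⊗ (x ⊕ (-1/4)) ⊗ (x ⊕ (-1/4)) ⊗ (x ⊕ (-1/4)) ⊗ (x ⊕ 4)
Answer: roots = -1/4 (mult 4), 4 (mult 1)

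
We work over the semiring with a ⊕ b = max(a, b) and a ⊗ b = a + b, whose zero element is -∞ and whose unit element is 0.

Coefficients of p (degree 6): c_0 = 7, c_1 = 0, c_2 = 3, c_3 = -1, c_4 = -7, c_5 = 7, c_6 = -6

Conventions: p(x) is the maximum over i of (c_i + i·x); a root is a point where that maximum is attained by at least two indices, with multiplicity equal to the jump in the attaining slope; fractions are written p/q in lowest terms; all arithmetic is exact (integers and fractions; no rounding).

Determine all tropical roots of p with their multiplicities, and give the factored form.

hull edge (i=0, c=7) to (i=5, c=7): slope 0, span 5
hull edge (i=5, c=7) to (i=6, c=-6): slope -13, span 1
Factored form: p(x) = -6 ⊗ (x ⊕ 0) ⊗ (x ⊕ 0) ⊗ (x ⊕ 0) ⊗ (x ⊕ 0) ⊗ (x ⊕ 0) ⊗ (x ⊕ 13)
Answer: roots = 0 (mult 5), 13 (mult 1)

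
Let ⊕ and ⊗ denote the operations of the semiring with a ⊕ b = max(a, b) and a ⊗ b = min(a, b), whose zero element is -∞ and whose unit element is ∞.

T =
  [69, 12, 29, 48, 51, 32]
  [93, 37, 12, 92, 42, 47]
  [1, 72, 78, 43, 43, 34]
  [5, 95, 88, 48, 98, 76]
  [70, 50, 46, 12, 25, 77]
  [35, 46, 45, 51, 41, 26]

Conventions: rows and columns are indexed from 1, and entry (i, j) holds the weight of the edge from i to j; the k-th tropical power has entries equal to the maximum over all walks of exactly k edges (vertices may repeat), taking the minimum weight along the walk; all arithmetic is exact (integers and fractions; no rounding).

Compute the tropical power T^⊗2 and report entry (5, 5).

T^⊗2:
  [69, 50, 48, 48, 51, 51]
  [69, 92, 88, 48, 92, 76]
  [72, 72, 78, 72, 43, 47]
  [93, 72, 78, 92, 48, 77]
  [69, 46, 46, 51, 51, 47]
  [46, 51, 51, 48, 51, 51]
Key observation: the optimum is the walk 5->1->5, with weight 70 min 51 = 51.
Optimal value attained by: walk 5->1->5.
Answer: (T^⊗2)[5][5] = 51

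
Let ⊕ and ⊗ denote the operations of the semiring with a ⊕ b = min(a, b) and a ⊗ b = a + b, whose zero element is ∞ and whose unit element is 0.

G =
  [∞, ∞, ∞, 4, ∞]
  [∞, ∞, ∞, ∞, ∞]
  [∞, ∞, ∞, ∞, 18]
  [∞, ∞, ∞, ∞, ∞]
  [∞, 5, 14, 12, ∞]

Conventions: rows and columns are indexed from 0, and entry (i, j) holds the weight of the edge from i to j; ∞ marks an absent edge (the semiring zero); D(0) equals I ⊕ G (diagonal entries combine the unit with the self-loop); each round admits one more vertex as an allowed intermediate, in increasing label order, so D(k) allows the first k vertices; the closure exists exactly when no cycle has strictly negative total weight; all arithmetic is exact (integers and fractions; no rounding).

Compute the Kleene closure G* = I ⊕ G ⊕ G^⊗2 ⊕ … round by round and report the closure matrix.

D(0):
  [0, ∞, ∞, 4, ∞]
  [∞, 0, ∞, ∞, ∞]
  [∞, ∞, 0, ∞, 18]
  [∞, ∞, ∞, 0, ∞]
  [∞, 5, 14, 12, 0]
D(1):
  [0, ∞, ∞, 4, ∞]
  [∞, 0, ∞, ∞, ∞]
  [∞, ∞, 0, ∞, 18]
  [∞, ∞, ∞, 0, ∞]
  [∞, 5, 14, 12, 0]
D(2):
  [0, ∞, ∞, 4, ∞]
  [∞, 0, ∞, ∞, ∞]
  [∞, ∞, 0, ∞, 18]
  [∞, ∞, ∞, 0, ∞]
  [∞, 5, 14, 12, 0]
D(3):
  [0, ∞, ∞, 4, ∞]
  [∞, 0, ∞, ∞, ∞]
  [∞, ∞, 0, ∞, 18]
  [∞, ∞, ∞, 0, ∞]
  [∞, 5, 14, 12, 0]
D(4):
  [0, ∞, ∞, 4, ∞]
  [∞, 0, ∞, ∞, ∞]
  [∞, ∞, 0, ∞, 18]
  [∞, ∞, ∞, 0, ∞]
  [∞, 5, 14, 12, 0]
D(5):
  [0, ∞, ∞, 4, ∞]
  [∞, 0, ∞, ∞, ∞]
  [∞, 23, 0, 30, 18]
  [∞, ∞, ∞, 0, ∞]
  [∞, 5, 14, 12, 0]
Answer: G* = [[0, ∞, ∞, 4, ∞], [∞, 0, ∞, ∞, ∞], [∞, 23, 0, 30, 18], [∞, ∞, ∞, 0, ∞], [∞, 5, 14, 12, 0]]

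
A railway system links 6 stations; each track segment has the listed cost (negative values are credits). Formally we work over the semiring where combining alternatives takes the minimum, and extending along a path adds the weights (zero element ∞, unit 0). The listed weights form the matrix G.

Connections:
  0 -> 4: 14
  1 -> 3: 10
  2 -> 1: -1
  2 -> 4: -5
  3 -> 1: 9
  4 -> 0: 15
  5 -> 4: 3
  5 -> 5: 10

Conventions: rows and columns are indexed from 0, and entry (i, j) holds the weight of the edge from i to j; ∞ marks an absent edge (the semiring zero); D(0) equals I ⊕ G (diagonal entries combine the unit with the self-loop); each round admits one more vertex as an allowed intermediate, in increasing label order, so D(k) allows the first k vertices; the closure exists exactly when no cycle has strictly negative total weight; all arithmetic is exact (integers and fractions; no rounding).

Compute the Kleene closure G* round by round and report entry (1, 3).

D(0):
  [0, ∞, ∞, ∞, 14, ∞]
  [∞, 0, ∞, 10, ∞, ∞]
  [∞, -1, 0, ∞, -5, ∞]
  [∞, 9, ∞, 0, ∞, ∞]
  [15, ∞, ∞, ∞, 0, ∞]
  [∞, ∞, ∞, ∞, 3, 0]
D(1):
  [0, ∞, ∞, ∞, 14, ∞]
  [∞, 0, ∞, 10, ∞, ∞]
  [∞, -1, 0, ∞, -5, ∞]
  [∞, 9, ∞, 0, ∞, ∞]
  [15, ∞, ∞, ∞, 0, ∞]
  [∞, ∞, ∞, ∞, 3, 0]
D(2):
  [0, ∞, ∞, ∞, 14, ∞]
  [∞, 0, ∞, 10, ∞, ∞]
  [∞, -1, 0, 9, -5, ∞]
  [∞, 9, ∞, 0, ∞, ∞]
  [15, ∞, ∞, ∞, 0, ∞]
  [∞, ∞, ∞, ∞, 3, 0]
D(3):
  [0, ∞, ∞, ∞, 14, ∞]
  [∞, 0, ∞, 10, ∞, ∞]
  [∞, -1, 0, 9, -5, ∞]
  [∞, 9, ∞, 0, ∞, ∞]
  [15, ∞, ∞, ∞, 0, ∞]
  [∞, ∞, ∞, ∞, 3, 0]
D(4):
  [0, ∞, ∞, ∞, 14, ∞]
  [∞, 0, ∞, 10, ∞, ∞]
  [∞, -1, 0, 9, -5, ∞]
  [∞, 9, ∞, 0, ∞, ∞]
  [15, ∞, ∞, ∞, 0, ∞]
  [∞, ∞, ∞, ∞, 3, 0]
D(5):
  [0, ∞, ∞, ∞, 14, ∞]
  [∞, 0, ∞, 10, ∞, ∞]
  [10, -1, 0, 9, -5, ∞]
  [∞, 9, ∞, 0, ∞, ∞]
  [15, ∞, ∞, ∞, 0, ∞]
  [18, ∞, ∞, ∞, 3, 0]
D(6):
  [0, ∞, ∞, ∞, 14, ∞]
  [∞, 0, ∞, 10, ∞, ∞]
  [10, -1, 0, 9, -5, ∞]
  [∞, 9, ∞, 0, ∞, ∞]
  [15, ∞, ∞, ∞, 0, ∞]
  [18, ∞, ∞, ∞, 3, 0]
Answer: G*[1][3] = 10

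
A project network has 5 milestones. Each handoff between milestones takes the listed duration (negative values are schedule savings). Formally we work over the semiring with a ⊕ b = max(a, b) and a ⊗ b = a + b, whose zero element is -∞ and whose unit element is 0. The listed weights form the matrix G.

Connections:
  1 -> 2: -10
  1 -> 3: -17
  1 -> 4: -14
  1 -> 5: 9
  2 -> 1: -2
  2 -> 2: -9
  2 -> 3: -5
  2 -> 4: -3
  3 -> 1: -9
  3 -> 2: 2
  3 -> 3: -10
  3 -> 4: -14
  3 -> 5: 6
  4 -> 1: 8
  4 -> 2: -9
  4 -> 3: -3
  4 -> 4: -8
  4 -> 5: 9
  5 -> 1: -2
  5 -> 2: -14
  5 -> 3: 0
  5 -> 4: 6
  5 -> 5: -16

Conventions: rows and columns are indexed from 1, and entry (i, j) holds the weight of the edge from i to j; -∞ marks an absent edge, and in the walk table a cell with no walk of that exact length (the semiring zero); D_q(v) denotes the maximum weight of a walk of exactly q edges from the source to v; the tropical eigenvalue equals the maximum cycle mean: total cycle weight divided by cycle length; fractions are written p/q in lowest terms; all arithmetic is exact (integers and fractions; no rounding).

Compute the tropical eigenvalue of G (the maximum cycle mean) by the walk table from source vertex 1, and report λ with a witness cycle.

q=0: [0, -∞, -∞, -∞, -∞]
q=1: [-∞, -10, -17, -14, 9]
q=2: [7, -5, 9, 15, -5]
q=3: [23, 11, 12, 7, 24]
q=4: [22, 14, 24, 30, 32]
q=5: [38, 26, 32, 38, 39]
Optimal cycle mean attained by: cycle 1->5->4->1, total 9 + 6 + 8, length 3.
Answer: λ = 23/3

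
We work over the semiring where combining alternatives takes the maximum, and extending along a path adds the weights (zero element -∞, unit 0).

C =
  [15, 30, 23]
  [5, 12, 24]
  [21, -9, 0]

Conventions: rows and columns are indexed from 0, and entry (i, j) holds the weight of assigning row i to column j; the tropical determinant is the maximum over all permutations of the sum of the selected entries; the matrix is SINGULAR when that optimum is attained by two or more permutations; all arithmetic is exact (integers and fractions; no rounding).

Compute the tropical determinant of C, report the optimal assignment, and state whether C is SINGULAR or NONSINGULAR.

σ = (0, 1, 2): 15 + 12 + 0 = 27
σ = (0, 2, 1): 15 + 24 + (-9) = 30
σ = (1, 0, 2): 30 + 5 + 0 = 35
σ = (1, 2, 0): 30 + 24 + 21 = 75
σ = (2, 0, 1): 23 + 5 + (-9) = 19
σ = (2, 1, 0): 23 + 12 + 21 = 56
Optimal value attained by: σ = (1, 2, 0).
Answer: det⊕(C) = 75; verdict: NONSINGULAR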